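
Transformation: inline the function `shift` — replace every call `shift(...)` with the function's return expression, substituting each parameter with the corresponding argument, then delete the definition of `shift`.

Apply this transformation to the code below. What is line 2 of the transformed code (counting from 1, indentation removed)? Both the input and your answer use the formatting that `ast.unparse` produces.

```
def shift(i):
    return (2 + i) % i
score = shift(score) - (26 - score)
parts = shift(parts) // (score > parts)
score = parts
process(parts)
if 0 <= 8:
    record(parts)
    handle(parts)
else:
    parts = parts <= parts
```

parts = (2 + parts) % parts // (score > parts)

Transformed code:
score = (2 + score) % score - (26 - score)
parts = (2 + parts) % parts // (score > parts)
score = parts
process(parts)
if 0 <= 8:
    record(parts)
    handle(parts)
else:
    parts = parts <= parts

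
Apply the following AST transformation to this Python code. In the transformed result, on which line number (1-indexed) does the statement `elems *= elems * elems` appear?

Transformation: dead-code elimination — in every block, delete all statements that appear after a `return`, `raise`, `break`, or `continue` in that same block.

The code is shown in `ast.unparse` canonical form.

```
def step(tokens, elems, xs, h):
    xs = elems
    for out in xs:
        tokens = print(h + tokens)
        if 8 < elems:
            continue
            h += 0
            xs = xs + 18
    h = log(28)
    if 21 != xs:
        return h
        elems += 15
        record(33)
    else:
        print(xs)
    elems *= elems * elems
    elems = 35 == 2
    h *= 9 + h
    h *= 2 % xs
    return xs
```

12

Transformed code:
def step(tokens, elems, xs, h):
    xs = elems
    for out in xs:
        tokens = print(h + tokens)
        if 8 < elems:
            continue
    h = log(28)
    if 21 != xs:
        return h
    else:
        print(xs)
    elems *= elems * elems
    elems = 35 == 2
    h *= 9 + h
    h *= 2 % xs
    return xs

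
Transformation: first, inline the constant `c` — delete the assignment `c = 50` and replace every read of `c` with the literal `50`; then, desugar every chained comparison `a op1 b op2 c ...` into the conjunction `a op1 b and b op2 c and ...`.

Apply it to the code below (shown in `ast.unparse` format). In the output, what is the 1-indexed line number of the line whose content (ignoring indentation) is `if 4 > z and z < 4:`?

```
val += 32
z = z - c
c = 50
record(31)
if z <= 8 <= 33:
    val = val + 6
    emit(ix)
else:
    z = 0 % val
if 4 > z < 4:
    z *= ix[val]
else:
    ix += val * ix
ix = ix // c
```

9

Transformed code:
val += 32
z = z - 50
record(31)
if z <= 8 and 8 <= 33:
    val = val + 6
    emit(ix)
else:
    z = 0 % val
if 4 > z and z < 4:
    z *= ix[val]
else:
    ix += val * ix
ix = ix // 50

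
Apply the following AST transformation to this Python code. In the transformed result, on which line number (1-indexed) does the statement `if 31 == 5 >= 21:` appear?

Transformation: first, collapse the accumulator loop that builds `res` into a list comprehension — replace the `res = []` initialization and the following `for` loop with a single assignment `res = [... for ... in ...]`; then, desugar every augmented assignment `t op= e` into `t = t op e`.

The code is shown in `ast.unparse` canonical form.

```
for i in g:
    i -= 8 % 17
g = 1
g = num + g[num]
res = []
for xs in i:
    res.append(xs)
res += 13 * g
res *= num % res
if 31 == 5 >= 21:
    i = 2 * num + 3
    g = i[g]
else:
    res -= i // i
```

Transformed code:
for i in g:
    i = i - 8 % 17
g = 1
g = num + g[num]
res = [xs for xs in i]
res = res + 13 * g
res = res * (num % res)
if 31 == 5 >= 21:
    i = 2 * num + 3
    g = i[g]
else:
    res = res - i // i

8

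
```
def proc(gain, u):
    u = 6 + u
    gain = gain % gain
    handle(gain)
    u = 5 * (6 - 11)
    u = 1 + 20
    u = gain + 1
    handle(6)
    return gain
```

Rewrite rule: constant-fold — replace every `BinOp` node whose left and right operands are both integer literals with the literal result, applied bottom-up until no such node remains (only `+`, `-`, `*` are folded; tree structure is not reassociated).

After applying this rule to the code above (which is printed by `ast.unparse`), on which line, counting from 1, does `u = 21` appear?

6

Transformed code:
def proc(gain, u):
    u = 6 + u
    gain = gain % gain
    handle(gain)
    u = -25
    u = 21
    u = gain + 1
    handle(6)
    return gain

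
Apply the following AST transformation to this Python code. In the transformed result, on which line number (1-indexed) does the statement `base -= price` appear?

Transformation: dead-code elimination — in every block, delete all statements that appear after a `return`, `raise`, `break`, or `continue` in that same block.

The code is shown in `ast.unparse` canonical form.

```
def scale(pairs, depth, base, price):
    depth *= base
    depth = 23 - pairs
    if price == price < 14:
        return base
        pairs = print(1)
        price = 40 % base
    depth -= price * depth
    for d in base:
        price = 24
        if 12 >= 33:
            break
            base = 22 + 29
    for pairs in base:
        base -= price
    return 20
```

Transformed code:
def scale(pairs, depth, base, price):
    depth *= base
    depth = 23 - pairs
    if price == price < 14:
        return base
    depth -= price * depth
    for d in base:
        price = 24
        if 12 >= 33:
            break
    for pairs in base:
        base -= price
    return 20

12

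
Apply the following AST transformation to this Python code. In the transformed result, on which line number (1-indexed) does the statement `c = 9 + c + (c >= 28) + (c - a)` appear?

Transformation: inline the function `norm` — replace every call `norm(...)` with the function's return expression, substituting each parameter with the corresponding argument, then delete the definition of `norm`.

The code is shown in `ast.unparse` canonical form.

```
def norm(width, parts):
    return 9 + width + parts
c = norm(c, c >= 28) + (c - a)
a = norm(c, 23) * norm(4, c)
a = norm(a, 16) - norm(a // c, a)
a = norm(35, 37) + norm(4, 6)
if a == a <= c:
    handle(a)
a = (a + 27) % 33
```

1

Transformed code:
c = 9 + c + (c >= 28) + (c - a)
a = (9 + c + 23) * (9 + 4 + c)
a = 9 + a + 16 - (9 + a // c + a)
a = 9 + 35 + 37 + (9 + 4 + 6)
if a == a <= c:
    handle(a)
a = (a + 27) % 33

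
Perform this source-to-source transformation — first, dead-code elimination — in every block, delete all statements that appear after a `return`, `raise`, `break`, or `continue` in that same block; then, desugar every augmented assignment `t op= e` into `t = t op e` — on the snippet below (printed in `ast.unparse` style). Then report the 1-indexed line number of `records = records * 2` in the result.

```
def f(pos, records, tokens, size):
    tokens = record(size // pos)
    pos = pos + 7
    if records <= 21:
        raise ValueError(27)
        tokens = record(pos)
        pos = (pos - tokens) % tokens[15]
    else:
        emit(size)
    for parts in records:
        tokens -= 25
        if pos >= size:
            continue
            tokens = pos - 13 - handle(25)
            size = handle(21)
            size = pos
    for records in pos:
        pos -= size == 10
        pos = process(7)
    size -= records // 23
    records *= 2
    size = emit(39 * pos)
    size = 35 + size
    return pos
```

16

Transformed code:
def f(pos, records, tokens, size):
    tokens = record(size // pos)
    pos = pos + 7
    if records <= 21:
        raise ValueError(27)
    else:
        emit(size)
    for parts in records:
        tokens = tokens - 25
        if pos >= size:
            continue
    for records in pos:
        pos = pos - (size == 10)
        pos = process(7)
    size = size - records // 23
    records = records * 2
    size = emit(39 * pos)
    size = 35 + size
    return pos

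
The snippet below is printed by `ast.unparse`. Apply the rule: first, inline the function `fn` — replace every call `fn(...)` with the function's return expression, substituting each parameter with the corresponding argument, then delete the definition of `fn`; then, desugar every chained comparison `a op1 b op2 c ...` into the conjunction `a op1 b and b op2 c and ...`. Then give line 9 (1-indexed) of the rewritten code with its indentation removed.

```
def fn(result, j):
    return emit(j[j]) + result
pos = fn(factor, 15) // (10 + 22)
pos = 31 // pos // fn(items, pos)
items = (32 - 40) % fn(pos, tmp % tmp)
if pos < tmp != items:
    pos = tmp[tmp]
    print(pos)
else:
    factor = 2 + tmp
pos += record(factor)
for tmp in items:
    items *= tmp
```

pos += record(factor)

Transformed code:
pos = (emit(15[15]) + factor) // (10 + 22)
pos = 31 // pos // (emit(pos[pos]) + items)
items = (32 - 40) % (emit((tmp % tmp)[tmp % tmp]) + pos)
if pos < tmp and tmp != items:
    pos = tmp[tmp]
    print(pos)
else:
    factor = 2 + tmp
pos += record(factor)
for tmp in items:
    items *= tmp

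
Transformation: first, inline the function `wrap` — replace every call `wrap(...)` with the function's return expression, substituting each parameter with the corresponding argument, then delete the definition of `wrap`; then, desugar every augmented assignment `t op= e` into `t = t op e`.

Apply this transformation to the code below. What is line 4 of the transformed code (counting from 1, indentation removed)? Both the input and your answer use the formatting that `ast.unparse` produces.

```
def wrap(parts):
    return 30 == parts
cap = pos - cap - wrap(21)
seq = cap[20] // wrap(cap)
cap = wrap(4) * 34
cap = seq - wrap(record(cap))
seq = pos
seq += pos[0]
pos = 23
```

cap = seq - (30 == record(cap))

Transformed code:
cap = pos - cap - (30 == 21)
seq = cap[20] // (30 == cap)
cap = (30 == 4) * 34
cap = seq - (30 == record(cap))
seq = pos
seq = seq + pos[0]
pos = 23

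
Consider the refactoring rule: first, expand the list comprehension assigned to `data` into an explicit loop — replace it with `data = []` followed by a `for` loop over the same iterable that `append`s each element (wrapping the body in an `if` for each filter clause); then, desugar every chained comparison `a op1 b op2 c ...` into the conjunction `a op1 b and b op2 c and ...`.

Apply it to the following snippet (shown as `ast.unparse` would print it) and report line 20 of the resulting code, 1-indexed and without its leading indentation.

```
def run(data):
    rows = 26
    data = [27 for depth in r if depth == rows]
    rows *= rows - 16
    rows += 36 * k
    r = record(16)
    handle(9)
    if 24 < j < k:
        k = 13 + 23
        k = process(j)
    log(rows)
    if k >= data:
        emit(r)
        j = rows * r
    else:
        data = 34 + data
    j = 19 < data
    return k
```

j = 19 < data

Transformed code:
def run(data):
    rows = 26
    data = []
    for depth in r:
        if depth == rows:
            data.append(27)
    rows *= rows - 16
    rows += 36 * k
    r = record(16)
    handle(9)
    if 24 < j and j < k:
        k = 13 + 23
        k = process(j)
    log(rows)
    if k >= data:
        emit(r)
        j = rows * r
    else:
        data = 34 + data
    j = 19 < data
    return k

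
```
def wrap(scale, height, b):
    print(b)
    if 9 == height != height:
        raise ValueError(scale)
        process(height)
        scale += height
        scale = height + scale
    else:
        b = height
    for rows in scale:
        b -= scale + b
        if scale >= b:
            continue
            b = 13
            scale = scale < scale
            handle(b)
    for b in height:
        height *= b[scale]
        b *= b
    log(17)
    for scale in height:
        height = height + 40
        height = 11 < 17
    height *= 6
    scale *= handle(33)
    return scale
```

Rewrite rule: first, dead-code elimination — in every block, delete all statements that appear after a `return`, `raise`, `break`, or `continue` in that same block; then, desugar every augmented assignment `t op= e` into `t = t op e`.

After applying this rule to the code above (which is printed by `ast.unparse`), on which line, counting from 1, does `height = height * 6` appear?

18

Transformed code:
def wrap(scale, height, b):
    print(b)
    if 9 == height != height:
        raise ValueError(scale)
    else:
        b = height
    for rows in scale:
        b = b - (scale + b)
        if scale >= b:
            continue
    for b in height:
        height = height * b[scale]
        b = b * b
    log(17)
    for scale in height:
        height = height + 40
        height = 11 < 17
    height = height * 6
    scale = scale * handle(33)
    return scale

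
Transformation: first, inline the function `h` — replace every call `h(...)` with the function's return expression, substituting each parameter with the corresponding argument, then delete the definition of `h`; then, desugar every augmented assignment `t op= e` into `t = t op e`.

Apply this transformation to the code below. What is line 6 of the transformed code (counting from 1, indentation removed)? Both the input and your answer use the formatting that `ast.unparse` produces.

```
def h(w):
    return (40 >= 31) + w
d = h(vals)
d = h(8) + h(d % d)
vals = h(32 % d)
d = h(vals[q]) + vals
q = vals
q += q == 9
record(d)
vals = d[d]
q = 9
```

Transformed code:
d = (40 >= 31) + vals
d = (40 >= 31) + 8 + ((40 >= 31) + d % d)
vals = (40 >= 31) + 32 % d
d = (40 >= 31) + vals[q] + vals
q = vals
q = q + (q == 9)
record(d)
vals = d[d]
q = 9

q = q + (q == 9)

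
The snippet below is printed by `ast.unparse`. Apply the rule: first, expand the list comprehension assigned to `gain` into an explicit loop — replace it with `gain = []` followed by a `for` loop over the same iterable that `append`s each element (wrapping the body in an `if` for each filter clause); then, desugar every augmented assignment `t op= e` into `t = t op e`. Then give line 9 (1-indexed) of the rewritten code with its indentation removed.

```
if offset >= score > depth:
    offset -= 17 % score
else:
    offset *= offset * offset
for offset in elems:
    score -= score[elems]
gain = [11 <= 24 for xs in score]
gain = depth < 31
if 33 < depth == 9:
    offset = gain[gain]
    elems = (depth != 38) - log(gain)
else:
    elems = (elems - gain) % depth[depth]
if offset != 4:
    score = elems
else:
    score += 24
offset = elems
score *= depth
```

gain.append(11 <= 24)

Transformed code:
if offset >= score > depth:
    offset = offset - 17 % score
else:
    offset = offset * (offset * offset)
for offset in elems:
    score = score - score[elems]
gain = []
for xs in score:
    gain.append(11 <= 24)
gain = depth < 31
if 33 < depth == 9:
    offset = gain[gain]
    elems = (depth != 38) - log(gain)
else:
    elems = (elems - gain) % depth[depth]
if offset != 4:
    score = elems
else:
    score = score + 24
offset = elems
score = score * depth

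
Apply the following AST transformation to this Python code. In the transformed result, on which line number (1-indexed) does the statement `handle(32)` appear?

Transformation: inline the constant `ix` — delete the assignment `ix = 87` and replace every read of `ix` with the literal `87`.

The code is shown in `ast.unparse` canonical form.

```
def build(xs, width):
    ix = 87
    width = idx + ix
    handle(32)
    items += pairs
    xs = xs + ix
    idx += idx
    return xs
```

Transformed code:
def build(xs, width):
    width = idx + 87
    handle(32)
    items += pairs
    xs = xs + 87
    idx += idx
    return xs

3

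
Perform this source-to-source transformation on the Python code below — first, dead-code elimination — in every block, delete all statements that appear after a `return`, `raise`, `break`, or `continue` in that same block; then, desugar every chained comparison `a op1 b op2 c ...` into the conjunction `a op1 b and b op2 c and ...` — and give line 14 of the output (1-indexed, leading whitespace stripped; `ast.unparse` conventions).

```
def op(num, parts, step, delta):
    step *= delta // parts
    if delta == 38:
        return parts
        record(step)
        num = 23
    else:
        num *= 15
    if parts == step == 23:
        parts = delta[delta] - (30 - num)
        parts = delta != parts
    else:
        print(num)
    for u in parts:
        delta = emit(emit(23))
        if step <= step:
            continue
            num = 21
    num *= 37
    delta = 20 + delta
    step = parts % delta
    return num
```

Transformed code:
def op(num, parts, step, delta):
    step *= delta // parts
    if delta == 38:
        return parts
    else:
        num *= 15
    if parts == step and step == 23:
        parts = delta[delta] - (30 - num)
        parts = delta != parts
    else:
        print(num)
    for u in parts:
        delta = emit(emit(23))
        if step <= step:
            continue
    num *= 37
    delta = 20 + delta
    step = parts % delta
    return num

if step <= step:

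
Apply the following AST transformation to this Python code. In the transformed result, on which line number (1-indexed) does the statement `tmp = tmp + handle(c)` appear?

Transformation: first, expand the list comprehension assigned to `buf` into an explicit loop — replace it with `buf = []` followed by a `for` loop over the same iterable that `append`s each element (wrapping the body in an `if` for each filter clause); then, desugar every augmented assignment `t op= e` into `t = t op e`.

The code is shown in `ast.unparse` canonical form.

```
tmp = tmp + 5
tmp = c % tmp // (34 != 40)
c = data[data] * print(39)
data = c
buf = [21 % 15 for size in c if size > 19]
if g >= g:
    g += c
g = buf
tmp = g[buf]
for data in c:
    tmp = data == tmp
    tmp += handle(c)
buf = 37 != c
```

Transformed code:
tmp = tmp + 5
tmp = c % tmp // (34 != 40)
c = data[data] * print(39)
data = c
buf = []
for size in c:
    if size > 19:
        buf.append(21 % 15)
if g >= g:
    g = g + c
g = buf
tmp = g[buf]
for data in c:
    tmp = data == tmp
    tmp = tmp + handle(c)
buf = 37 != c

15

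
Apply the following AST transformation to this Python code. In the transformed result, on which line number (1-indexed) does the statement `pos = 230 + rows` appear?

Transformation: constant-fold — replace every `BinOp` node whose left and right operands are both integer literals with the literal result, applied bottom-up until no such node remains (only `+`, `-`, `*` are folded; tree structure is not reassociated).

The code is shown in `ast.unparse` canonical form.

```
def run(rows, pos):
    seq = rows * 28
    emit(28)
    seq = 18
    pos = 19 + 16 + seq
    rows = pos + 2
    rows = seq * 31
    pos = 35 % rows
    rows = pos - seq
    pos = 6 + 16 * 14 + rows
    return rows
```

Transformed code:
def run(rows, pos):
    seq = rows * 28
    emit(28)
    seq = 18
    pos = 35 + seq
    rows = pos + 2
    rows = seq * 31
    pos = 35 % rows
    rows = pos - seq
    pos = 230 + rows
    return rows

10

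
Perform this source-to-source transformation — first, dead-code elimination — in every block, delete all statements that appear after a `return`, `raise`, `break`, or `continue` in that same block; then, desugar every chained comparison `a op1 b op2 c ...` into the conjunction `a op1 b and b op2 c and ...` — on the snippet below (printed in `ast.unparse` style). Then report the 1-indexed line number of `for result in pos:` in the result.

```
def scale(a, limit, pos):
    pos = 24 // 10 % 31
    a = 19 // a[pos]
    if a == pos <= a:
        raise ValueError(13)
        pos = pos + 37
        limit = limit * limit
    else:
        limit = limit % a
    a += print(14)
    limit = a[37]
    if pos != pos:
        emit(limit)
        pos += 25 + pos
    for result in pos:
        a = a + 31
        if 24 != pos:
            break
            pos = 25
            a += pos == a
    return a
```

13

Transformed code:
def scale(a, limit, pos):
    pos = 24 // 10 % 31
    a = 19 // a[pos]
    if a == pos and pos <= a:
        raise ValueError(13)
    else:
        limit = limit % a
    a += print(14)
    limit = a[37]
    if pos != pos:
        emit(limit)
        pos += 25 + pos
    for result in pos:
        a = a + 31
        if 24 != pos:
            break
    return a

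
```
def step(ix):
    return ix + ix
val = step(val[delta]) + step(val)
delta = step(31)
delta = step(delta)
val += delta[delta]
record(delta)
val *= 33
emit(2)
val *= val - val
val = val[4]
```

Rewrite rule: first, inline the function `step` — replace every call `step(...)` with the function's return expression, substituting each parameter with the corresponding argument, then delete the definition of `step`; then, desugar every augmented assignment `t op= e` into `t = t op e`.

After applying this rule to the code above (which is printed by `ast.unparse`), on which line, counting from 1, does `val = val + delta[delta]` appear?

Transformed code:
val = val[delta] + val[delta] + (val + val)
delta = 31 + 31
delta = delta + delta
val = val + delta[delta]
record(delta)
val = val * 33
emit(2)
val = val * (val - val)
val = val[4]

4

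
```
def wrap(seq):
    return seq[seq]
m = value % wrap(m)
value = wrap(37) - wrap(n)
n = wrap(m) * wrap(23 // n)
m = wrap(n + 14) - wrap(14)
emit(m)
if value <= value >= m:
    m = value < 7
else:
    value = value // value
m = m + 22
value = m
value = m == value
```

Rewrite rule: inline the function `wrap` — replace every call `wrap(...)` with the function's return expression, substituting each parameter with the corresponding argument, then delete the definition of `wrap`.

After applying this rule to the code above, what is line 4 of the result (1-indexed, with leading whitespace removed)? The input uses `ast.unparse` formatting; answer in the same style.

m = (n + 14)[n + 14] - 14[14]

Transformed code:
m = value % m[m]
value = 37[37] - n[n]
n = m[m] * (23 // n)[23 // n]
m = (n + 14)[n + 14] - 14[14]
emit(m)
if value <= value >= m:
    m = value < 7
else:
    value = value // value
m = m + 22
value = m
value = m == value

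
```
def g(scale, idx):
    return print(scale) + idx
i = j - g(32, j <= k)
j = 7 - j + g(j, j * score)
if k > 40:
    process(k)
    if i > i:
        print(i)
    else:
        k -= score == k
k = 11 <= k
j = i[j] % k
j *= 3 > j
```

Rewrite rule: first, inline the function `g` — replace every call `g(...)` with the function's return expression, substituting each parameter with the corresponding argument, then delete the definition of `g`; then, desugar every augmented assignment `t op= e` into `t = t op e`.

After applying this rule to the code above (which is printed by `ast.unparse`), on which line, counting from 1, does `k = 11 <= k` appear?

9

Transformed code:
i = j - (print(32) + (j <= k))
j = 7 - j + (print(j) + j * score)
if k > 40:
    process(k)
    if i > i:
        print(i)
    else:
        k = k - (score == k)
k = 11 <= k
j = i[j] % k
j = j * (3 > j)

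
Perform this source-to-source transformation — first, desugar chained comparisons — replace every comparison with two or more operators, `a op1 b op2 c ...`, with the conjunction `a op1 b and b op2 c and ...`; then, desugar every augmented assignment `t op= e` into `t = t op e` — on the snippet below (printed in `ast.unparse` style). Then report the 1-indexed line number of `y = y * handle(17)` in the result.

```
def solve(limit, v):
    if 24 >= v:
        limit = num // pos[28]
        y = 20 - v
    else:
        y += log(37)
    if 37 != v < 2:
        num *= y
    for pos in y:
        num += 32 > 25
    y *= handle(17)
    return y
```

Transformed code:
def solve(limit, v):
    if 24 >= v:
        limit = num // pos[28]
        y = 20 - v
    else:
        y = y + log(37)
    if 37 != v and v < 2:
        num = num * y
    for pos in y:
        num = num + (32 > 25)
    y = y * handle(17)
    return y

11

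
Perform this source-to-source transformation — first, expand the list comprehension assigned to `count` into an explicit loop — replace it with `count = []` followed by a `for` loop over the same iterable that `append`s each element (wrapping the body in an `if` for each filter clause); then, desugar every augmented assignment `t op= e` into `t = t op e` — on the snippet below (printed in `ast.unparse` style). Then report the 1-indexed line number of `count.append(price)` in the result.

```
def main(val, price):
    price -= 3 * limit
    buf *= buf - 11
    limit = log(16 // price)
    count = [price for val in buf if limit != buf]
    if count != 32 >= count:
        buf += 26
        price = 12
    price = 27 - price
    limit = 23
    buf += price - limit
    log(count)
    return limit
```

Transformed code:
def main(val, price):
    price = price - 3 * limit
    buf = buf * (buf - 11)
    limit = log(16 // price)
    count = []
    for val in buf:
        if limit != buf:
            count.append(price)
    if count != 32 >= count:
        buf = buf + 26
        price = 12
    price = 27 - price
    limit = 23
    buf = buf + (price - limit)
    log(count)
    return limit

8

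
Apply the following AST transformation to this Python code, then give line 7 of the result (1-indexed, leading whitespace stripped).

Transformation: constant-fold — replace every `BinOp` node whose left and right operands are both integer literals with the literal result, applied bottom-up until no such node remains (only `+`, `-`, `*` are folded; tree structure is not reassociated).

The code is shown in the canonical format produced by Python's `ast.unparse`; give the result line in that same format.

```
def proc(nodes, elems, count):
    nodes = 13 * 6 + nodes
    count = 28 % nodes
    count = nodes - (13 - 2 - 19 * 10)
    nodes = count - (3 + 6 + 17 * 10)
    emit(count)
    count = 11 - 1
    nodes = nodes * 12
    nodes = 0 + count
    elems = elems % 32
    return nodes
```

Transformed code:
def proc(nodes, elems, count):
    nodes = 78 + nodes
    count = 28 % nodes
    count = nodes - -179
    nodes = count - 179
    emit(count)
    count = 10
    nodes = nodes * 12
    nodes = 0 + count
    elems = elems % 32
    return nodes

count = 10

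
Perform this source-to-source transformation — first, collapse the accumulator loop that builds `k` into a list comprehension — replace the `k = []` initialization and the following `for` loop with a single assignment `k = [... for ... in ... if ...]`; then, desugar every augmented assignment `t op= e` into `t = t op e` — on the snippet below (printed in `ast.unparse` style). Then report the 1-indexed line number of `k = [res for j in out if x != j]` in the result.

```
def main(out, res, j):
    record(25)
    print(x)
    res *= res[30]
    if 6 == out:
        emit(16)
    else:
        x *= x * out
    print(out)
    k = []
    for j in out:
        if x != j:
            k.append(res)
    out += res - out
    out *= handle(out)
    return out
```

Transformed code:
def main(out, res, j):
    record(25)
    print(x)
    res = res * res[30]
    if 6 == out:
        emit(16)
    else:
        x = x * (x * out)
    print(out)
    k = [res for j in out if x != j]
    out = out + (res - out)
    out = out * handle(out)
    return out

10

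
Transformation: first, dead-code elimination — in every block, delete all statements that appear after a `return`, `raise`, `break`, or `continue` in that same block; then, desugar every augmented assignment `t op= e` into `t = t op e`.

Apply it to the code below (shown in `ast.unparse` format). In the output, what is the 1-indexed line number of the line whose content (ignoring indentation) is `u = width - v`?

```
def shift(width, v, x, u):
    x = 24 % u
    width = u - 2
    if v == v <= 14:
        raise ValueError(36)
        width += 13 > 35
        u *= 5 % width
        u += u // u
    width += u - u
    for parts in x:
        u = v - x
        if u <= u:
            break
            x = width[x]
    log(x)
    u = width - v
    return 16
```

Transformed code:
def shift(width, v, x, u):
    x = 24 % u
    width = u - 2
    if v == v <= 14:
        raise ValueError(36)
    width = width + (u - u)
    for parts in x:
        u = v - x
        if u <= u:
            break
    log(x)
    u = width - v
    return 16

12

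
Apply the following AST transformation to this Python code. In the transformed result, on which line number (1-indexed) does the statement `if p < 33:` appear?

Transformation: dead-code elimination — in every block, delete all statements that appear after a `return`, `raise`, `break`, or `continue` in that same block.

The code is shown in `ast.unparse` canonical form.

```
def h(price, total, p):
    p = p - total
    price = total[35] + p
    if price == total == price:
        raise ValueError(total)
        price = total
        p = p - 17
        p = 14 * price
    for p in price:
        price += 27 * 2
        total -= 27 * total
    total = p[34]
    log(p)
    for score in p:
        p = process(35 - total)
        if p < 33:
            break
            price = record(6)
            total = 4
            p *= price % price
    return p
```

13

Transformed code:
def h(price, total, p):
    p = p - total
    price = total[35] + p
    if price == total == price:
        raise ValueError(total)
    for p in price:
        price += 27 * 2
        total -= 27 * total
    total = p[34]
    log(p)
    for score in p:
        p = process(35 - total)
        if p < 33:
            break
    return p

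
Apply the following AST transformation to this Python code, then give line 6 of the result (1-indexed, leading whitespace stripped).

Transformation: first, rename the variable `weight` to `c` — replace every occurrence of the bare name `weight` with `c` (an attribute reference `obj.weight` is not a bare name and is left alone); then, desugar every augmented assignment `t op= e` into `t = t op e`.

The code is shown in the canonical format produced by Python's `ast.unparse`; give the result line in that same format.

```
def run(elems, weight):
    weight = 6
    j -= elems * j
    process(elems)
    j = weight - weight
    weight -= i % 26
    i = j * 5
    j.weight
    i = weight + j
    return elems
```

Transformed code:
def run(elems, c):
    c = 6
    j = j - elems * j
    process(elems)
    j = c - c
    c = c - i % 26
    i = j * 5
    j.weight
    i = c + j
    return elems

c = c - i % 26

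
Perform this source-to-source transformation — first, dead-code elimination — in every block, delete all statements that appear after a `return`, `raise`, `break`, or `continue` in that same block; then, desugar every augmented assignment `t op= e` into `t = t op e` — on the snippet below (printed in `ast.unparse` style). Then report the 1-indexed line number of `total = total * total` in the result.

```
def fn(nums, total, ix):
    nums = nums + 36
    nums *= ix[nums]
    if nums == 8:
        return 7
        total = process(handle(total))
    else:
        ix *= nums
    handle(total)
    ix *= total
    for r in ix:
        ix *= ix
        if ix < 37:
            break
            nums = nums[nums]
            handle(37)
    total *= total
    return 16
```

14

Transformed code:
def fn(nums, total, ix):
    nums = nums + 36
    nums = nums * ix[nums]
    if nums == 8:
        return 7
    else:
        ix = ix * nums
    handle(total)
    ix = ix * total
    for r in ix:
        ix = ix * ix
        if ix < 37:
            break
    total = total * total
    return 16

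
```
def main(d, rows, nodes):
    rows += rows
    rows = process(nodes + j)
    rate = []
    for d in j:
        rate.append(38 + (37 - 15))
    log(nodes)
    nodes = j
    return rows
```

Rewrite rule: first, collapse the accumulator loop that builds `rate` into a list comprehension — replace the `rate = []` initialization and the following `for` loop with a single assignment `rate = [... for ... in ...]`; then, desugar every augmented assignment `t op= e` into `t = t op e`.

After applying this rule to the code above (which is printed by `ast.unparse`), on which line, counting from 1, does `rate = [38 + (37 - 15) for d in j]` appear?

4

Transformed code:
def main(d, rows, nodes):
    rows = rows + rows
    rows = process(nodes + j)
    rate = [38 + (37 - 15) for d in j]
    log(nodes)
    nodes = j
    return rows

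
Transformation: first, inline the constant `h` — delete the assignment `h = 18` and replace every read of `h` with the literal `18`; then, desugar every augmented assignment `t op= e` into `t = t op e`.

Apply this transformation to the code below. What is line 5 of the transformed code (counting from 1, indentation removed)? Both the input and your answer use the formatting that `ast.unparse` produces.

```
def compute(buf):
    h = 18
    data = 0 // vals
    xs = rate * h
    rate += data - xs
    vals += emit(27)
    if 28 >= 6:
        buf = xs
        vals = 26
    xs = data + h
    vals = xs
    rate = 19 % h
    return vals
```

Transformed code:
def compute(buf):
    data = 0 // vals
    xs = rate * 18
    rate = rate + (data - xs)
    vals = vals + emit(27)
    if 28 >= 6:
        buf = xs
        vals = 26
    xs = data + 18
    vals = xs
    rate = 19 % 18
    return vals

vals = vals + emit(27)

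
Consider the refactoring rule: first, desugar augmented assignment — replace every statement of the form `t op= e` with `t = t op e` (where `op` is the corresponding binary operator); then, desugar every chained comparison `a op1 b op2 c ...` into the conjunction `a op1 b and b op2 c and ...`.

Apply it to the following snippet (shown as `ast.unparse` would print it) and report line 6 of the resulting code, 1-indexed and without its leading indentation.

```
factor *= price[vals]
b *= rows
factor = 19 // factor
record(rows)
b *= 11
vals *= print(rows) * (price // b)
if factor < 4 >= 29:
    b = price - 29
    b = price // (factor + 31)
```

Transformed code:
factor = factor * price[vals]
b = b * rows
factor = 19 // factor
record(rows)
b = b * 11
vals = vals * (print(rows) * (price // b))
if factor < 4 and 4 >= 29:
    b = price - 29
    b = price // (factor + 31)

vals = vals * (print(rows) * (price // b))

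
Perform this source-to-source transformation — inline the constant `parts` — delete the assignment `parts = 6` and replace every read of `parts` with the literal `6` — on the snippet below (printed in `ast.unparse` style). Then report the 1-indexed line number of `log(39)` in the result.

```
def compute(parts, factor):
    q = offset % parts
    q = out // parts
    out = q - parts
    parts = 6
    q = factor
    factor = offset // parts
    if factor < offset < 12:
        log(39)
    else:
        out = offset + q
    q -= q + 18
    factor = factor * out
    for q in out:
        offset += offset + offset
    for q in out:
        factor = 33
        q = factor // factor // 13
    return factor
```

Transformed code:
def compute(parts, factor):
    q = offset % 6
    q = out // 6
    out = q - 6
    q = factor
    factor = offset // 6
    if factor < offset < 12:
        log(39)
    else:
        out = offset + q
    q -= q + 18
    factor = factor * out
    for q in out:
        offset += offset + offset
    for q in out:
        factor = 33
        q = factor // factor // 13
    return factor

8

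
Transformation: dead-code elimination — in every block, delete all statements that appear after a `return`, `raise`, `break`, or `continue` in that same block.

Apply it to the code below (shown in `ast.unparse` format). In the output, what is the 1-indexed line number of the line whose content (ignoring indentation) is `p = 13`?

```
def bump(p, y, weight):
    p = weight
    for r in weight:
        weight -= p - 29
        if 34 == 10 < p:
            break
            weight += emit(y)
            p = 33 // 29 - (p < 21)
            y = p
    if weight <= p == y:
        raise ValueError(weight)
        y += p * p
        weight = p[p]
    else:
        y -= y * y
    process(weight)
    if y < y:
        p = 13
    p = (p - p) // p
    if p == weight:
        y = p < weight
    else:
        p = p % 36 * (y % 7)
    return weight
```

13

Transformed code:
def bump(p, y, weight):
    p = weight
    for r in weight:
        weight -= p - 29
        if 34 == 10 < p:
            break
    if weight <= p == y:
        raise ValueError(weight)
    else:
        y -= y * y
    process(weight)
    if y < y:
        p = 13
    p = (p - p) // p
    if p == weight:
        y = p < weight
    else:
        p = p % 36 * (y % 7)
    return weight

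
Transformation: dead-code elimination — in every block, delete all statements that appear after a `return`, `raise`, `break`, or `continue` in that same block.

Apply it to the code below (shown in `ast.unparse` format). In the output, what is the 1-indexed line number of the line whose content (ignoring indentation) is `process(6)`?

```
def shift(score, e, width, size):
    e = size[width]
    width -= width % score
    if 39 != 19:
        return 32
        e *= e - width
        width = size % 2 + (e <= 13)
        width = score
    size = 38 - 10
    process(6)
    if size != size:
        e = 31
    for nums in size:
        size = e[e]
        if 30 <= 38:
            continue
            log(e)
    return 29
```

Transformed code:
def shift(score, e, width, size):
    e = size[width]
    width -= width % score
    if 39 != 19:
        return 32
    size = 38 - 10
    process(6)
    if size != size:
        e = 31
    for nums in size:
        size = e[e]
        if 30 <= 38:
            continue
    return 29

7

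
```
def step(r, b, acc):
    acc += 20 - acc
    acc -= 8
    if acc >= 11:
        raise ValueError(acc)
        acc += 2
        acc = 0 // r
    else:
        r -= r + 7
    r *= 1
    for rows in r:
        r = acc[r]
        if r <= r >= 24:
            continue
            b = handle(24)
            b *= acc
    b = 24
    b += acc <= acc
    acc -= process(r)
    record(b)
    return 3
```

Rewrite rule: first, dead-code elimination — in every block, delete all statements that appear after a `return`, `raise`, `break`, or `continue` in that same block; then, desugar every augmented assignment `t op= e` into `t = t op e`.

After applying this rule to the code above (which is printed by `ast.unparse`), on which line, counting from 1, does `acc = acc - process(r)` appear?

Transformed code:
def step(r, b, acc):
    acc = acc + (20 - acc)
    acc = acc - 8
    if acc >= 11:
        raise ValueError(acc)
    else:
        r = r - (r + 7)
    r = r * 1
    for rows in r:
        r = acc[r]
        if r <= r >= 24:
            continue
    b = 24
    b = b + (acc <= acc)
    acc = acc - process(r)
    record(b)
    return 3

15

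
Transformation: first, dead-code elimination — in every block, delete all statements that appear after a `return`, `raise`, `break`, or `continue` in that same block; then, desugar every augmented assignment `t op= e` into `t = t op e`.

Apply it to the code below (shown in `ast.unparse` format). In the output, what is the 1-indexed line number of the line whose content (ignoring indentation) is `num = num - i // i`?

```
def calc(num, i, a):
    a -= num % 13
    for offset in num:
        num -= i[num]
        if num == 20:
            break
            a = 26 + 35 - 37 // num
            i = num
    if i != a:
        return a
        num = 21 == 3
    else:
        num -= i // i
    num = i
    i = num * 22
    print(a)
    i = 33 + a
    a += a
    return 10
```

10

Transformed code:
def calc(num, i, a):
    a = a - num % 13
    for offset in num:
        num = num - i[num]
        if num == 20:
            break
    if i != a:
        return a
    else:
        num = num - i // i
    num = i
    i = num * 22
    print(a)
    i = 33 + a
    a = a + a
    return 10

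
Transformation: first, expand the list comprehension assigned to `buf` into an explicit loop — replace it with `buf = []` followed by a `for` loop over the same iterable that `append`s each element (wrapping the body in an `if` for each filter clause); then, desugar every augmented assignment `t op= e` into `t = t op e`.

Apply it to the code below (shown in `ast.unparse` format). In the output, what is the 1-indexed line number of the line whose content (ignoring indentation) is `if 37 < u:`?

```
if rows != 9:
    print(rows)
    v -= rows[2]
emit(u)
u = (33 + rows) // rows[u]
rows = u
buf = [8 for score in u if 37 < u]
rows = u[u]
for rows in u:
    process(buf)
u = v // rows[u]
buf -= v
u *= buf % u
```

9

Transformed code:
if rows != 9:
    print(rows)
    v = v - rows[2]
emit(u)
u = (33 + rows) // rows[u]
rows = u
buf = []
for score in u:
    if 37 < u:
        buf.append(8)
rows = u[u]
for rows in u:
    process(buf)
u = v // rows[u]
buf = buf - v
u = u * (buf % u)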